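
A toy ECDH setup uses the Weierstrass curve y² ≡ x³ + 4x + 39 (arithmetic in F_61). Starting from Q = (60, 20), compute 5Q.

(15, 34)

Double-and-add on 5 = (101)₂. Start with Q = (60, 20) for the leading 1-bit.
double: tangent at (60, 20): λ = (3·60² + 4)/(2·20) ≡ 7/40. 40⁻¹ ≡ 29 (mod 61), so λ ≡ 7·29 ≡ 20.
  x = λ² - 60 - 60 = 400 - 120 ≡ 36; y = λ·(60 - 36) - 20 ≡ 33. → (36, 33)
double: tangent at (36, 33): λ = (3·36² + 4)/(2·33) ≡ 49/5. 5⁻¹ ≡ 49 (mod 61), so λ ≡ 49·49 ≡ 22.
  x = λ² - 36 - 36 = 484 - 72 ≡ 46; y = λ·(36 - 46) - 33 ≡ 52. → (46, 52)
add Q: (46, 52) + (60, 20). λ = (20 - 52)/(60 - 46) ≡ 29/14 mod 61. 14⁻¹ ≡ 48 (mod 61) since 14·48 = 672 ≡ 1, so λ ≡ 50.
  x = λ² - 46 - 60 = 2500 - 106 ≡ 15; y = λ·(46 - 15) - 52 ≡ 34. → (15, 34)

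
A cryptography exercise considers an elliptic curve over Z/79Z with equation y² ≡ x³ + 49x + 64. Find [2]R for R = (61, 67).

tangent at (61, 67): λ = (3·61² + 49)/(2·67) ≡ 73/55. 55⁻¹ ≡ 23 (mod 79) since 55·23 = 1265 ≡ 1, so λ ≡ 73·23 ≡ 20.
  x = λ² - 61 - 61 = 400 - 122 ≡ 41; y = λ·(61 - 41) - 67 ≡ 17. → (41, 17)

(41, 17)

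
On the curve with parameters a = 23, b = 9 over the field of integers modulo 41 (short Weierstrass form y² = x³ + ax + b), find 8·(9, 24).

O

Write P = (9, 24).
Double-and-add on 8 = (1000)₂. Start with P = (9, 24) for the leading 1-bit.
double: tangent at (9, 24): λ = (3·9² + 23)/(2·24) ≡ 20/7. 7⁻¹ ≡ 6 (mod 41) since 7·6 = 42 ≡ 1, so λ ≡ 20·6 ≡ 38.
  x = λ² - 9 - 9 = 1444 - 18 ≡ 32; y = λ·(9 - 32) - 24 ≡ 4. → (32, 4)
double: tangent at (32, 4): λ = (3·32² + 23)/(2·4) ≡ 20/8. 8⁻¹ ≡ 36 (mod 41), so λ ≡ 20·36 ≡ 23.
  x = λ² - 32 - 32 = 529 - 64 ≡ 14; y = λ·(32 - 14) - 4 ≡ 0. → (14, 0)
double: (14, 0) + (14, 0): same x and y₁ ≡ -y₂, so the sum is O.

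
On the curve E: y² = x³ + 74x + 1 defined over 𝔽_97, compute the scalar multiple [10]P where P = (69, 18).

Double-and-add on 10 = (1010)₂. Start with P = (69, 18) for the leading 1-bit.
double: tangent at (69, 18): λ = (3·69² + 74)/(2·18) ≡ 1/36. 36⁻¹ ≡ 62 (mod 97) since 36·62 = 2232 ≡ 1, so λ ≡ 1·62 ≡ 62.
  x = λ² - 69 - 69 = 3844 - 138 ≡ 20; y = λ·(69 - 20) - 18 ≡ 13. → (20, 13)
double: tangent at (20, 13): λ = (3·20² + 74)/(2·13) ≡ 13/26. 26⁻¹ ≡ 56 (mod 97) since 26·56 = 1456 ≡ 1, so λ ≡ 13·56 ≡ 49.
  x = λ² - 20 - 20 = 2401 - 40 ≡ 33; y = λ·(20 - 33) - 13 ≡ 29. → (33, 29)
add P: (33, 29) + (69, 18). λ = (18 - 29)/(69 - 33) ≡ 86/36 mod 97. 36⁻¹ ≡ 62 (mod 97), so λ ≡ 94.
  x = λ² - 33 - 69 = 8836 - 102 ≡ 4; y = λ·(33 - 4) - 29 ≡ 78. → (4, 78)
double: tangent at (4, 78): λ = (3·4² + 74)/(2·78) ≡ 25/59. 59⁻¹ ≡ 74 (mod 97) since 59·74 = 4366 ≡ 1, so λ ≡ 25·74 ≡ 7.
  x = λ² - 4 - 4 = 49 - 8 ≡ 41; y = λ·(4 - 41) - 78 ≡ 51. → (41, 51)

(41, 51)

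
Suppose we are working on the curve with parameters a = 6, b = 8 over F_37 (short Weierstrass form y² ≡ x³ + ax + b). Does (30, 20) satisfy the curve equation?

y² = 20² ≡ 30; x³ + 6x + 8 = 27188 ≡ 30 (mod 37). 30 = 30.

yes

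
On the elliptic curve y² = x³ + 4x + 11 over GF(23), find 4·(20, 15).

(8, 7)

Write Q = (20, 15).
Double-and-add on 4 = (100)₂. Start with Q = (20, 15) for the leading 1-bit.
double: tangent at (20, 15): λ = (3·20² + 4)/(2·15) ≡ 8/7. 7⁻¹ ≡ 10 (mod 23), so λ ≡ 8·10 ≡ 11.
  x = λ² - 20 - 20 = 121 - 40 ≡ 12; y = λ·(20 - 12) - 15 ≡ 4. → (12, 4)
double: tangent at (12, 4): λ = (3·12² + 4)/(2·4) ≡ 22/8. 8⁻¹ ≡ 3 (mod 23), so λ ≡ 22·3 ≡ 20.
  x = λ² - 12 - 12 = 400 - 24 ≡ 8; y = λ·(12 - 8) - 4 ≡ 7. → (8, 7)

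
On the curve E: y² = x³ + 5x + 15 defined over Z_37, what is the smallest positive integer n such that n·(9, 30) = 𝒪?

2P: tangent at (9, 30): λ = (3·9² + 5)/(2·30) ≡ 26/23. 23⁻¹ ≡ 29 (mod 37) since 23·29 = 667 ≡ 1, so λ ≡ 26·29 ≡ 14.
  x = λ² - 9 - 9 = 196 - 18 ≡ 30; y = λ·(9 - 30) - 30 ≡ 9. → (30, 9)
3P: (30, 9) + (9, 30). λ = (30 - 9)/(9 - 30) ≡ 21/16 mod 37. 16⁻¹ ≡ 7 (mod 37), so λ ≡ 36.
  x = λ² - 30 - 9 = 1296 - 39 ≡ 36; y = λ·(30 - 36) - 9 ≡ 34. → (36, 34)
4P: (36, 34) + (9, 30). λ = (30 - 34)/(9 - 36) ≡ 33/10 mod 37. 10⁻¹ ≡ 26 (mod 37), so λ ≡ 7.
  x = λ² - 36 - 9 = 49 - 45 ≡ 4; y = λ·(36 - 4) - 34 ≡ 5. → (4, 5)
5P: (4, 5) + (9, 30). λ = (30 - 5)/(9 - 4) ≡ 25/5 mod 37. 5⁻¹ ≡ 15 (mod 37) since 5·15 = 75 ≡ 1, so λ ≡ 5.
  x = λ² - 4 - 9 = 25 - 13 ≡ 12; y = λ·(4 - 12) - 5 ≡ 29. → (12, 29)
6P: (12, 29) + (9, 30). λ = (30 - 29)/(9 - 12) ≡ 1/34 mod 37. 34⁻¹ ≡ 12 (mod 37), so λ ≡ 12.
  x = λ² - 12 - 9 = 144 - 21 ≡ 12; y = λ·(12 - 12) - 29 ≡ 8. → (12, 8)
7P: (12, 8) + (9, 30). λ = (30 - 8)/(9 - 12) ≡ 22/34 mod 37. 34⁻¹ ≡ 12 (mod 37) since 34·12 = 408 ≡ 1, so λ ≡ 5.
  x = λ² - 12 - 9 = 25 - 21 ≡ 4; y = λ·(12 - 4) - 8 ≡ 32. → (4, 32)
8P: (4, 32) + (9, 30). λ = (30 - 32)/(9 - 4) ≡ 35/5 mod 37. 5⁻¹ ≡ 15 (mod 37), so λ ≡ 7.
  x = λ² - 4 - 9 = 49 - 13 ≡ 36; y = λ·(4 - 36) - 32 ≡ 3. → (36, 3)
9P: (36, 3) + (9, 30). λ = (30 - 3)/(9 - 36) ≡ 27/10 mod 37. 10⁻¹ ≡ 26 (mod 37) since 10·26 = 260 ≡ 1, so λ ≡ 36.
  x = λ² - 36 - 9 = 1296 - 45 ≡ 30; y = λ·(36 - 30) - 3 ≡ 28. → (30, 28)
10P: (30, 28) + (9, 30). λ = (30 - 28)/(9 - 30) ≡ 2/16 mod 37. 16⁻¹ ≡ 7 (mod 37), so λ ≡ 14.
  x = λ² - 30 - 9 = 196 - 39 ≡ 9; y = λ·(30 - 9) - 28 ≡ 7. → (9, 7)
11P: (9, 7) + (9, 30): same x and y₁ ≡ -y₂, so the sum is 𝒪.
11P = 𝒪, so the order is 11.

11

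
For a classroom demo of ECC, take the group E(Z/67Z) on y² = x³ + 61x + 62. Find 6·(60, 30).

(15, 8)

Write Q = (60, 30).
Repeated addition: build up to 6Q.
2Q: tangent at (60, 30): λ = (3·60² + 61)/(2·30) ≡ 7/60. 60⁻¹ ≡ 19 (mod 67), so λ ≡ 7·19 ≡ 66.
  x = λ² - 60 - 60 = 4356 - 120 ≡ 15; y = λ·(60 - 15) - 30 ≡ 59. → (15, 59)
3Q: (15, 59) + (60, 30). λ = (30 - 59)/(60 - 15) ≡ 38/45 mod 67. 45⁻¹ ≡ 3 (mod 67) since 45·3 = 135 ≡ 1, so λ ≡ 47.
  x = λ² - 15 - 60 = 2209 - 75 ≡ 57; y = λ·(15 - 57) - 59 ≡ 44. → (57, 44)
4Q: (57, 44) + (60, 30). λ = (30 - 44)/(60 - 57) ≡ 53/3 mod 67. 3⁻¹ ≡ 45 (mod 67), so λ ≡ 40.
  x = λ² - 57 - 60 = 1600 - 117 ≡ 9; y = λ·(57 - 9) - 44 ≡ 0. → (9, 0)
5Q: (9, 0) + (60, 30). λ = (30 - 0)/(60 - 9) ≡ 30/51 mod 67. 51⁻¹ ≡ 46 (mod 67) since 51·46 = 2346 ≡ 1, so λ ≡ 40.
  x = λ² - 9 - 60 = 1600 - 69 ≡ 57; y = λ·(9 - 57) - 0 ≡ 23. → (57, 23)
6Q: (57, 23) + (60, 30). λ = (30 - 23)/(60 - 57) ≡ 7/3 mod 67. 3⁻¹ ≡ 45 (mod 67) since 3·45 = 135 ≡ 1, so λ ≡ 47.
  x = λ² - 57 - 60 = 2209 - 117 ≡ 15; y = λ·(57 - 15) - 23 ≡ 8. → (15, 8)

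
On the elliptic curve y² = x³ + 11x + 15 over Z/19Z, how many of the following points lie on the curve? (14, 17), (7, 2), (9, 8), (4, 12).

(14, 17): 17² ≡ 4, rhs ≡ 6 → off.
(7, 2): 2² ≡ 4, rhs ≡ 17 → off.
(9, 8): 8² ≡ 7, rhs ≡ 7 → on.
(4, 12): 12² ≡ 11, rhs ≡ 9 → off.

1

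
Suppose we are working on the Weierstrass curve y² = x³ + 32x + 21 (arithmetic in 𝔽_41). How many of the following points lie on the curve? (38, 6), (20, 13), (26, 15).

1

(38, 6): 6² ≡ 36, rhs ≡ 21 → off.
(20, 13): 13² ≡ 5, rhs ≡ 10 → off.
(26, 15): 15² ≡ 20, rhs ≡ 20 → on.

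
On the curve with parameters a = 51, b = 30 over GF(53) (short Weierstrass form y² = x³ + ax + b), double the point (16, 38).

tangent at (16, 38): λ = (3·16² + 51)/(2·38) ≡ 24/23. 23⁻¹ ≡ 30 (mod 53) since 23·30 = 690 ≡ 1, so λ ≡ 24·30 ≡ 31.
  x = λ² - 16 - 16 = 961 - 32 ≡ 28; y = λ·(16 - 28) - 38 ≡ 14. → (28, 14)

(28, 14)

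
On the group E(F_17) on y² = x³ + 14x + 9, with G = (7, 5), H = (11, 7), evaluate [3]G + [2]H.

First 3G:
Repeated addition: build up to 3G.
2G: tangent at (7, 5): λ = (3·7² + 14)/(2·5) ≡ 8/10. 10⁻¹ ≡ 12 (mod 17) since 10·12 = 120 ≡ 1, so λ ≡ 8·12 ≡ 11.
  x = λ² - 7 - 7 = 121 - 14 ≡ 5; y = λ·(7 - 5) - 5 ≡ 0. → (5, 0)
3G: (5, 0) + (7, 5). λ = (5 - 0)/(7 - 5) ≡ 5/2 mod 17. 2⁻¹ ≡ 9 (mod 17), so λ ≡ 11.
  x = λ² - 5 - 7 = 121 - 12 ≡ 7; y = λ·(5 - 7) - 0 ≡ 12. → (7, 12)
3G = (7, 12).
Next 2H:
Repeated addition: build up to 2H.
2H: tangent at (11, 7): λ = (3·11² + 14)/(2·7) ≡ 3/14. 14⁻¹ ≡ 11 (mod 17), so λ ≡ 3·11 ≡ 16.
  x = λ² - 11 - 11 = 256 - 22 ≡ 13; y = λ·(11 - 13) - 7 ≡ 12. → (13, 12)
2H = (13, 12).
Finally 3G + 2H:
(7, 12) + (13, 12). λ = (12 - 12)/(13 - 7) ≡ 0/6 mod 17. 6⁻¹ ≡ 3 (mod 17), so λ ≡ 0.
  x = λ² - 7 - 13 = 0 - 20 ≡ 14; y = λ·(7 - 14) - 12 ≡ 5. → (14, 5)

(14, 5)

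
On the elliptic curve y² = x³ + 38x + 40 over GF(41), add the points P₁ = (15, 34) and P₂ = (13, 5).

(8, 6)

(15, 34) + (13, 5). λ = (5 - 34)/(13 - 15) ≡ 12/39 mod 41. 39⁻¹ ≡ 20 (mod 41), so λ ≡ 35.
  x = λ² - 15 - 13 = 1225 - 28 ≡ 8; y = λ·(15 - 8) - 34 ≡ 6. → (8, 6)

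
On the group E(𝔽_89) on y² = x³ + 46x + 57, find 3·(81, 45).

Write P = (81, 45).
Repeated addition: build up to 3P.
2P: tangent at (81, 45): λ = (3·81² + 46)/(2·45) ≡ 60/1. 1⁻¹ ≡ 1 (mod 89), so λ ≡ 60·1 ≡ 60.
  x = λ² - 81 - 81 = 3600 - 162 ≡ 56; y = λ·(81 - 56) - 45 ≡ 31. → (56, 31)
3P: (56, 31) + (81, 45). λ = (45 - 31)/(81 - 56) ≡ 14/25 mod 89. 25⁻¹ ≡ 57 (mod 89), so λ ≡ 86.
  x = λ² - 56 - 81 = 7396 - 137 ≡ 50; y = λ·(56 - 50) - 31 ≡ 40. → (50, 40)

(50, 40)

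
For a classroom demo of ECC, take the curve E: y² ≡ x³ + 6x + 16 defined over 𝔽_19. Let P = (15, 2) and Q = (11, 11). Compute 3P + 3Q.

(18, 3)

First 3P:
Repeated addition: build up to 3P.
2P: tangent at (15, 2): λ = (3·15² + 6)/(2·2) ≡ 16/4. 4⁻¹ ≡ 5 (mod 19), so λ ≡ 16·5 ≡ 4.
  x = λ² - 15 - 15 = 16 - 30 ≡ 5; y = λ·(15 - 5) - 2 ≡ 0. → (5, 0)
3P: (5, 0) + (15, 2). λ = (2 - 0)/(15 - 5) ≡ 2/10 mod 19. 10⁻¹ ≡ 2 (mod 19), so λ ≡ 4.
  x = λ² - 5 - 15 = 16 - 20 ≡ 15; y = λ·(5 - 15) - 0 ≡ 17. → (15, 17)
3P = (15, 17).
Next 3Q:
Repeated addition: build up to 3Q.
2Q: tangent at (11, 11): λ = (3·11² + 6)/(2·11) ≡ 8/3. 3⁻¹ ≡ 13 (mod 19) since 3·13 = 39 ≡ 1, so λ ≡ 8·13 ≡ 9.
  x = λ² - 11 - 11 = 81 - 22 ≡ 2; y = λ·(11 - 2) - 11 ≡ 13. → (2, 13)
3Q: (2, 13) + (11, 11). λ = (11 - 13)/(11 - 2) ≡ 17/9 mod 19. 9⁻¹ ≡ 17 (mod 19), so λ ≡ 4.
  x = λ² - 2 - 11 = 16 - 13 ≡ 3; y = λ·(2 - 3) - 13 ≡ 2. → (3, 2)
3Q = (3, 2).
Finally 3P + 3Q:
(15, 17) + (3, 2). λ = (2 - 17)/(3 - 15) ≡ 4/7 mod 19. 7⁻¹ ≡ 11 (mod 19), so λ ≡ 6.
  x = λ² - 15 - 3 = 36 - 18 ≡ 18; y = λ·(15 - 18) - 17 ≡ 3. → (18, 3)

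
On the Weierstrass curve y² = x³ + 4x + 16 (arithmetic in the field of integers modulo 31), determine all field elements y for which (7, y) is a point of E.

none

x³ + 4x + 16 = 387 ≡ 15 (mod 31).
15 is a non-residue mod 31; no y exists.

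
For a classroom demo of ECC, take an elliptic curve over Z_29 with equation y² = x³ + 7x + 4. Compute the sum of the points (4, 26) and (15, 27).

(16, 23)

(4, 26) + (15, 27). λ = (27 - 26)/(15 - 4) ≡ 1/11 mod 29. 11⁻¹ ≡ 8 (mod 29), so λ ≡ 8.
  x = λ² - 4 - 15 = 64 - 19 ≡ 16; y = λ·(4 - 16) - 26 ≡ 23. → (16, 23)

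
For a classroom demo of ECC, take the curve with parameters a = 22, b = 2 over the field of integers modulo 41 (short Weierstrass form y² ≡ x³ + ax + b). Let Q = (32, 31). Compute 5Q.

(0, 24)

Double-and-add on 5 = (101)₂. Start with Q = (32, 31) for the leading 1-bit.
double: tangent at (32, 31): λ = (3·32² + 22)/(2·31) ≡ 19/21. 21⁻¹ ≡ 2 (mod 41) since 21·2 = 42 ≡ 1, so λ ≡ 19·2 ≡ 38.
  x = λ² - 32 - 32 = 1444 - 64 ≡ 27; y = λ·(32 - 27) - 31 ≡ 36. → (27, 36)
double: tangent at (27, 36): λ = (3·27² + 22)/(2·36) ≡ 36/31. 31⁻¹ ≡ 4 (mod 41) since 31·4 = 124 ≡ 1, so λ ≡ 36·4 ≡ 21.
  x = λ² - 27 - 27 = 441 - 54 ≡ 18; y = λ·(27 - 18) - 36 ≡ 30. → (18, 30)
add Q: (18, 30) + (32, 31). λ = (31 - 30)/(32 - 18) ≡ 1/14 mod 41. 14⁻¹ ≡ 3 (mod 41), so λ ≡ 3.
  x = λ² - 18 - 32 = 9 - 50 ≡ 0; y = λ·(18 - 0) - 30 ≡ 24. → (0, 24)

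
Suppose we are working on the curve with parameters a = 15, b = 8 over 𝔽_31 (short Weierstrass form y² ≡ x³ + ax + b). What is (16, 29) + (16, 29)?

tangent at (16, 29): λ = (3·16² + 15)/(2·29) ≡ 8/27. 27⁻¹ ≡ 23 (mod 31), so λ ≡ 8·23 ≡ 29.
  x = λ² - 16 - 16 = 841 - 32 ≡ 3; y = λ·(16 - 3) - 29 ≡ 7. → (3, 7)

(3, 7)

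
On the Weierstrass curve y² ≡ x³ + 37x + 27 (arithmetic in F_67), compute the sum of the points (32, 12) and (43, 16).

(32, 12) + (43, 16). λ = (16 - 12)/(43 - 32) ≡ 4/11 mod 67. 11⁻¹ ≡ 61 (mod 67), so λ ≡ 43.
  x = λ² - 32 - 43 = 1849 - 75 ≡ 32; y = λ·(32 - 32) - 12 ≡ 55. → (32, 55)

(32, 55)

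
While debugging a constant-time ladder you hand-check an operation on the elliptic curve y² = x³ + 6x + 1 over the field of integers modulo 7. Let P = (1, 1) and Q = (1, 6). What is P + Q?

The two points share x = 1 and their y-coordinates satisfy 1 + 6 ≡ 0 (mod 7), so they are inverses. Their sum is the point at infinity.

O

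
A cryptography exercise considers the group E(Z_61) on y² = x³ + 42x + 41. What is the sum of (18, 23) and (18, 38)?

O

The two points share x = 18 and their y-coordinates satisfy 23 + 38 ≡ 0 (mod 61), so they are inverses. Their sum is ∞.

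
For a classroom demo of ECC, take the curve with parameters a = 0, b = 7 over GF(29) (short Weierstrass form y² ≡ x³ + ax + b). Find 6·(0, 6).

Write G = (0, 6).
Repeated addition: build up to 6G.
2G: tangent at (0, 6): λ = (3·0² + 0)/(2·6) ≡ 0/12. 12⁻¹ ≡ 17 (mod 29) since 12·17 = 204 ≡ 1, so λ ≡ 0·17 ≡ 0.
  x = λ² - 0 - 0 = 0 - 0 ≡ 0; y = λ·(0 - 0) - 6 ≡ 23. → (0, 23)
3G: (0, 23) + (0, 6): same x and y₁ ≡ -y₂, so the sum is the point at infinity.
4G: the point at infinity + (0, 6) = (0, 6) (identity).
5G: tangent at (0, 6): λ = (3·0² + 0)/(2·6) ≡ 0/12. 12⁻¹ ≡ 17 (mod 29), so λ ≡ 0·17 ≡ 0.
  x = λ² - 0 - 0 = 0 - 0 ≡ 0; y = λ·(0 - 0) - 6 ≡ 23. → (0, 23)
6G: (0, 23) + (0, 6): same x and y₁ ≡ -y₂, so the sum is the point at infinity.

O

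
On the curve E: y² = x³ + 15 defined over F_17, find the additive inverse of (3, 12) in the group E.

(3, 5)

-(3, 12) = (3, -12 mod 17) = (3, 5).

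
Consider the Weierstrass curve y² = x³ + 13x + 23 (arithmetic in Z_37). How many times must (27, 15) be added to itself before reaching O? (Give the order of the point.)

10

2P: tangent at (27, 15): λ = (3·27² + 13)/(2·15) ≡ 17/30. 30⁻¹ ≡ 21 (mod 37), so λ ≡ 17·21 ≡ 24.
  x = λ² - 27 - 27 = 576 - 54 ≡ 4; y = λ·(27 - 4) - 15 ≡ 19. → (4, 19)
3P: (4, 19) + (27, 15). λ = (15 - 19)/(27 - 4) ≡ 33/23 mod 37. 23⁻¹ ≡ 29 (mod 37) since 23·29 = 667 ≡ 1, so λ ≡ 32.
  x = λ² - 4 - 27 = 1024 - 31 ≡ 31; y = λ·(4 - 31) - 19 ≡ 5. → (31, 5)
4P: (31, 5) + (27, 15). λ = (15 - 5)/(27 - 31) ≡ 10/33 mod 37. 33⁻¹ ≡ 9 (mod 37), so λ ≡ 16.
  x = λ² - 31 - 27 = 256 - 58 ≡ 13; y = λ·(31 - 13) - 5 ≡ 24. → (13, 24)
5P: (13, 24) + (27, 15). λ = (15 - 24)/(27 - 13) ≡ 28/14 mod 37. 14⁻¹ ≡ 8 (mod 37), so λ ≡ 2.
  x = λ² - 13 - 27 = 4 - 40 ≡ 1; y = λ·(13 - 1) - 24 ≡ 0. → (1, 0)
6P: (1, 0) + (27, 15). λ = (15 - 0)/(27 - 1) ≡ 15/26 mod 37. 26⁻¹ ≡ 10 (mod 37), so λ ≡ 2.
  x = λ² - 1 - 27 = 4 - 28 ≡ 13; y = λ·(1 - 13) - 0 ≡ 13. → (13, 13)
7P: (13, 13) + (27, 15). λ = (15 - 13)/(27 - 13) ≡ 2/14 mod 37. 14⁻¹ ≡ 8 (mod 37) since 14·8 = 112 ≡ 1, so λ ≡ 16.
  x = λ² - 13 - 27 = 256 - 40 ≡ 31; y = λ·(13 - 31) - 13 ≡ 32. → (31, 32)
8P: (31, 32) + (27, 15). λ = (15 - 32)/(27 - 31) ≡ 20/33 mod 37. 33⁻¹ ≡ 9 (mod 37), so λ ≡ 32.
  x = λ² - 31 - 27 = 1024 - 58 ≡ 4; y = λ·(31 - 4) - 32 ≡ 18. → (4, 18)
9P: (4, 18) + (27, 15). λ = (15 - 18)/(27 - 4) ≡ 34/23 mod 37. 23⁻¹ ≡ 29 (mod 37) since 23·29 = 667 ≡ 1, so λ ≡ 24.
  x = λ² - 4 - 27 = 576 - 31 ≡ 27; y = λ·(4 - 27) - 18 ≡ 22. → (27, 22)
10P: (27, 22) + (27, 15): same x and y₁ ≡ -y₂, so the sum is O.
10P = O, so the order is 10.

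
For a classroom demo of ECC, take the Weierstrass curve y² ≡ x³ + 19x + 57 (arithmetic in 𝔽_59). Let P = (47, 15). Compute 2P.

tangent at (47, 15): λ = (3·47² + 19)/(2·15) ≡ 38/30. 30⁻¹ ≡ 2 (mod 59), so λ ≡ 38·2 ≡ 17.
  x = λ² - 47 - 47 = 289 - 94 ≡ 18; y = λ·(47 - 18) - 15 ≡ 6. → (18, 6)

(18, 6)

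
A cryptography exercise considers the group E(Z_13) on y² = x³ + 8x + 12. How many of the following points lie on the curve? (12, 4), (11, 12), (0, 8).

3

(12, 4): 4² ≡ 3, rhs ≡ 3 → on.
(11, 12): 12² ≡ 1, rhs ≡ 1 → on.
(0, 8): 8² ≡ 12, rhs ≡ 12 → on.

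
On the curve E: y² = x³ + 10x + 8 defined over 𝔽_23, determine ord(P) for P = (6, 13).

11

2P: tangent at (6, 13): λ = (3·6² + 10)/(2·13) ≡ 3/3. 3⁻¹ ≡ 8 (mod 23), so λ ≡ 3·8 ≡ 1.
  x = λ² - 6 - 6 = 1 - 12 ≡ 12; y = λ·(6 - 12) - 13 ≡ 4. → (12, 4)
3P: (12, 4) + (6, 13). λ = (13 - 4)/(6 - 12) ≡ 9/17 mod 23. 17⁻¹ ≡ 19 (mod 23), so λ ≡ 10.
  x = λ² - 12 - 6 = 100 - 18 ≡ 13; y = λ·(12 - 13) - 4 ≡ 9. → (13, 9)
4P: (13, 9) + (6, 13). λ = (13 - 9)/(6 - 13) ≡ 4/16 mod 23. 16⁻¹ ≡ 13 (mod 23), so λ ≡ 6.
  x = λ² - 13 - 6 = 36 - 19 ≡ 17; y = λ·(13 - 17) - 9 ≡ 13. → (17, 13)
5P: (17, 13) + (6, 13). λ = (13 - 13)/(6 - 17) ≡ 0/12 mod 23. 12⁻¹ ≡ 2 (mod 23) since 12·2 = 24 ≡ 1, so λ ≡ 0.
  x = λ² - 17 - 6 = 0 - 23 ≡ 0; y = λ·(17 - 0) - 13 ≡ 10. → (0, 10)
6P: (0, 10) + (6, 13). λ = (13 - 10)/(6 - 0) ≡ 3/6 mod 23. 6⁻¹ ≡ 4 (mod 23), so λ ≡ 12.
  x = λ² - 0 - 6 = 144 - 6 ≡ 0; y = λ·(0 - 0) - 10 ≡ 13. → (0, 13)
7P: (0, 13) + (6, 13). λ = (13 - 13)/(6 - 0) ≡ 0/6 mod 23. 6⁻¹ ≡ 4 (mod 23) since 6·4 = 24 ≡ 1, so λ ≡ 0.
  x = λ² - 0 - 6 = 0 - 6 ≡ 17; y = λ·(0 - 17) - 13 ≡ 10. → (17, 10)
8P: (17, 10) + (6, 13). λ = (13 - 10)/(6 - 17) ≡ 3/12 mod 23. 12⁻¹ ≡ 2 (mod 23) since 12·2 = 24 ≡ 1, so λ ≡ 6.
  x = λ² - 17 - 6 = 36 - 23 ≡ 13; y = λ·(17 - 13) - 10 ≡ 14. → (13, 14)
9P: (13, 14) + (6, 13). λ = (13 - 14)/(6 - 13) ≡ 22/16 mod 23. 16⁻¹ ≡ 13 (mod 23), so λ ≡ 10.
  x = λ² - 13 - 6 = 100 - 19 ≡ 12; y = λ·(13 - 12) - 14 ≡ 19. → (12, 19)
10P: (12, 19) + (6, 13). λ = (13 - 19)/(6 - 12) ≡ 17/17 mod 23. 17⁻¹ ≡ 19 (mod 23), so λ ≡ 1.
  x = λ² - 12 - 6 = 1 - 18 ≡ 6; y = λ·(12 - 6) - 19 ≡ 10. → (6, 10)
11P: (6, 10) + (6, 13): same x and y₁ ≡ -y₂, so the sum is 𝒪.
11P = 𝒪, so the order is 11.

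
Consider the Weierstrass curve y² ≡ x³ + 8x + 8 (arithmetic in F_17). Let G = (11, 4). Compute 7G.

(11, 4)

Double-and-add on 7 = (111)₂. Start with G = (11, 4) for the leading 1-bit.
double: tangent at (11, 4): λ = (3·11² + 8)/(2·4) ≡ 14/8. 8⁻¹ ≡ 15 (mod 17) since 8·15 = 120 ≡ 1, so λ ≡ 14·15 ≡ 6.
  x = λ² - 11 - 11 = 36 - 22 ≡ 14; y = λ·(11 - 14) - 4 ≡ 12. → (14, 12)
add G: (14, 12) + (11, 4). λ = (4 - 12)/(11 - 14) ≡ 9/14 mod 17. 14⁻¹ ≡ 11 (mod 17), so λ ≡ 14.
  x = λ² - 14 - 11 = 196 - 25 ≡ 1; y = λ·(14 - 1) - 12 ≡ 0. → (1, 0)
double: (1, 0) + (1, 0): same x and y₁ ≡ -y₂, so the sum is 𝒪.
add G: 𝒪 + (11, 4) = (11, 4) (identity).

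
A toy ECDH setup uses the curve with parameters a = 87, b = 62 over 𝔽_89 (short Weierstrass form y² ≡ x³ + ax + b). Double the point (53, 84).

tangent at (53, 84): λ = (3·53² + 87)/(2·84) ≡ 59/79. 79⁻¹ ≡ 80 (mod 89), so λ ≡ 59·80 ≡ 3.
  x = λ² - 53 - 53 = 9 - 106 ≡ 81; y = λ·(53 - 81) - 84 ≡ 10. → (81, 10)

(81, 10)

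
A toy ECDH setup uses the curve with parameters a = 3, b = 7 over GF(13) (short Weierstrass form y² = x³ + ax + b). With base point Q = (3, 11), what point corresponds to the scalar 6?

(5, 11)

Repeated addition: build up to 6Q.
2Q: tangent at (3, 11): λ = (3·3² + 3)/(2·11) ≡ 4/9. 9⁻¹ ≡ 3 (mod 13), so λ ≡ 4·3 ≡ 12.
  x = λ² - 3 - 3 = 144 - 6 ≡ 8; y = λ·(3 - 8) - 11 ≡ 7. → (8, 7)
3Q: (8, 7) + (3, 11). λ = (11 - 7)/(3 - 8) ≡ 4/8 mod 13. 8⁻¹ ≡ 5 (mod 13), so λ ≡ 7.
  x = λ² - 8 - 3 = 49 - 11 ≡ 12; y = λ·(8 - 12) - 7 ≡ 4. → (12, 4)
4Q: (12, 4) + (3, 11). λ = (11 - 4)/(3 - 12) ≡ 7/4 mod 13. 4⁻¹ ≡ 10 (mod 13) since 4·10 = 40 ≡ 1, so λ ≡ 5.
  x = λ² - 12 - 3 = 25 - 15 ≡ 10; y = λ·(12 - 10) - 4 ≡ 6. → (10, 6)
5Q: (10, 6) + (3, 11). λ = (11 - 6)/(3 - 10) ≡ 5/6 mod 13. 6⁻¹ ≡ 11 (mod 13), so λ ≡ 3.
  x = λ² - 10 - 3 = 9 - 13 ≡ 9; y = λ·(10 - 9) - 6 ≡ 10. → (9, 10)
6Q: (9, 10) + (3, 11). λ = (11 - 10)/(3 - 9) ≡ 1/7 mod 13. 7⁻¹ ≡ 2 (mod 13) since 7·2 = 14 ≡ 1, so λ ≡ 2.
  x = λ² - 9 - 3 = 4 - 12 ≡ 5; y = λ·(9 - 5) - 10 ≡ 11. → (5, 11)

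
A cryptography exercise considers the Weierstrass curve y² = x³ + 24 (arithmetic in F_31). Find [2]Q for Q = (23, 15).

tangent at (23, 15): λ = (3·23² + 0)/(2·15) ≡ 6/30. 30⁻¹ ≡ 30 (mod 31), so λ ≡ 6·30 ≡ 25.
  x = λ² - 23 - 23 = 625 - 46 ≡ 21; y = λ·(23 - 21) - 15 ≡ 4. → (21, 4)

(21, 4)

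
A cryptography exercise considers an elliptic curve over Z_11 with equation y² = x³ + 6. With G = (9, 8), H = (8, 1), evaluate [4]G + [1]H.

First 4G:
Repeated addition: build up to 4G.
2G: tangent at (9, 8): λ = (3·9² + 0)/(2·8) ≡ 1/5. 5⁻¹ ≡ 9 (mod 11), so λ ≡ 1·9 ≡ 9.
  x = λ² - 9 - 9 = 81 - 18 ≡ 8; y = λ·(9 - 8) - 8 ≡ 1. → (8, 1)
3G: (8, 1) + (9, 8). λ = (8 - 1)/(9 - 8) ≡ 7/1 mod 11. 1⁻¹ ≡ 1 (mod 11), so λ ≡ 7.
  x = λ² - 8 - 9 = 49 - 17 ≡ 10; y = λ·(8 - 10) - 1 ≡ 7. → (10, 7)
4G: (10, 7) + (9, 8). λ = (8 - 7)/(9 - 10) ≡ 1/10 mod 11. 10⁻¹ ≡ 10 (mod 11) since 10·10 = 100 ≡ 1, so λ ≡ 10.
  x = λ² - 10 - 9 = 100 - 19 ≡ 4; y = λ·(10 - 4) - 7 ≡ 9. → (4, 9)
4G = (4, 9).
Finally 4G + H:
(4, 9) + (8, 1). λ = (1 - 9)/(8 - 4) ≡ 3/4 mod 11. 4⁻¹ ≡ 3 (mod 11), so λ ≡ 9.
  x = λ² - 4 - 8 = 81 - 12 ≡ 3; y = λ·(4 - 3) - 9 ≡ 0. → (3, 0)

(3, 0)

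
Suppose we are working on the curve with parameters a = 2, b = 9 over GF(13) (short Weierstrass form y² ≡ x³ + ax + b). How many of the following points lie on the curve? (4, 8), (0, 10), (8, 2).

(4, 8): 8² ≡ 12, rhs ≡ 3 → off.
(0, 10): 10² ≡ 9, rhs ≡ 9 → on.
(8, 2): 2² ≡ 4, rhs ≡ 4 → on.

2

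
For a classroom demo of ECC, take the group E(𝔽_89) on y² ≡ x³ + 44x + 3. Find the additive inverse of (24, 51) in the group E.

(24, 38)

-(24, 51) = (24, -51 mod 89) = (24, 38).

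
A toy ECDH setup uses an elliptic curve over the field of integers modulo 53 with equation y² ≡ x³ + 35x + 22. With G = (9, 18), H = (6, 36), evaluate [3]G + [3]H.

First 3G:
Repeated addition: build up to 3G.
2G: tangent at (9, 18): λ = (3·9² + 35)/(2·18) ≡ 13/36. 36⁻¹ ≡ 28 (mod 53), so λ ≡ 13·28 ≡ 46.
  x = λ² - 9 - 9 = 2116 - 18 ≡ 31; y = λ·(9 - 31) - 18 ≡ 30. → (31, 30)
3G: (31, 30) + (9, 18). λ = (18 - 30)/(9 - 31) ≡ 41/31 mod 53. 31⁻¹ ≡ 12 (mod 53) since 31·12 = 372 ≡ 1, so λ ≡ 15.
  x = λ² - 31 - 9 = 225 - 40 ≡ 26; y = λ·(31 - 26) - 30 ≡ 45. → (26, 45)
3G = (26, 45).
Next 3H:
Repeated addition: build up to 3H.
2H: tangent at (6, 36): λ = (3·6² + 35)/(2·36) ≡ 37/19. 19⁻¹ ≡ 14 (mod 53) since 19·14 = 266 ≡ 1, so λ ≡ 37·14 ≡ 41.
  x = λ² - 6 - 6 = 1681 - 12 ≡ 26; y = λ·(6 - 26) - 36 ≡ 45. → (26, 45)
3H: (26, 45) + (6, 36). λ = (36 - 45)/(6 - 26) ≡ 44/33 mod 53. 33⁻¹ ≡ 45 (mod 53), so λ ≡ 19.
  x = λ² - 26 - 6 = 361 - 32 ≡ 11; y = λ·(26 - 11) - 45 ≡ 28. → (11, 28)
3H = (11, 28).
Finally 3G + 3H:
(26, 45) + (11, 28). λ = (28 - 45)/(11 - 26) ≡ 36/38 mod 53. 38⁻¹ ≡ 7 (mod 53), so λ ≡ 40.
  x = λ² - 26 - 11 = 1600 - 37 ≡ 26; y = λ·(26 - 26) - 45 ≡ 8. → (26, 8)

(26, 8)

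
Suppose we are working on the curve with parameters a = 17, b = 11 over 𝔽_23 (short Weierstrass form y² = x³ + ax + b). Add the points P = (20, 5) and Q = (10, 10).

(20, 5) + (10, 10). λ = (10 - 5)/(10 - 20) ≡ 5/13 mod 23. 13⁻¹ ≡ 16 (mod 23), so λ ≡ 11.
  x = λ² - 20 - 10 = 121 - 30 ≡ 22; y = λ·(20 - 22) - 5 ≡ 19. → (22, 19)

(22, 19)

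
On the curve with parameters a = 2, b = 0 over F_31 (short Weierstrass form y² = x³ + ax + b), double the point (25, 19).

(16, 25)

tangent at (25, 19): λ = (3·25² + 2)/(2·19) ≡ 17/7. 7⁻¹ ≡ 9 (mod 31) since 7·9 = 63 ≡ 1, so λ ≡ 17·9 ≡ 29.
  x = λ² - 25 - 25 = 841 - 50 ≡ 16; y = λ·(25 - 16) - 19 ≡ 25. → (16, 25)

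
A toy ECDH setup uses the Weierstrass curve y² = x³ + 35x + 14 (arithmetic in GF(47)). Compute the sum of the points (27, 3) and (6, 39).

(27, 3) + (6, 39). λ = (39 - 3)/(6 - 27) ≡ 36/26 mod 47. 26⁻¹ ≡ 38 (mod 47), so λ ≡ 5.
  x = λ² - 27 - 6 = 25 - 33 ≡ 39; y = λ·(27 - 39) - 3 ≡ 31. → (39, 31)

(39, 31)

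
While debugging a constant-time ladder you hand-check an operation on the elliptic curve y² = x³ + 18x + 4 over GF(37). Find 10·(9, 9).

(13, 20)

Write P = (9, 9).
Double-and-add on 10 = (1010)₂. Start with P = (9, 9) for the leading 1-bit.
double: tangent at (9, 9): λ = (3·9² + 18)/(2·9) ≡ 2/18. 18⁻¹ ≡ 35 (mod 37), so λ ≡ 2·35 ≡ 33.
  x = λ² - 9 - 9 = 1089 - 18 ≡ 35; y = λ·(9 - 35) - 9 ≡ 21. → (35, 21)
double: tangent at (35, 21): λ = (3·35² + 18)/(2·21) ≡ 30/5. 5⁻¹ ≡ 15 (mod 37), so λ ≡ 30·15 ≡ 6.
  x = λ² - 35 - 35 = 36 - 70 ≡ 3; y = λ·(35 - 3) - 21 ≡ 23. → (3, 23)
add P: (3, 23) + (9, 9). λ = (9 - 23)/(9 - 3) ≡ 23/6 mod 37. 6⁻¹ ≡ 31 (mod 37) since 6·31 = 186 ≡ 1, so λ ≡ 10.
  x = λ² - 3 - 9 = 100 - 12 ≡ 14; y = λ·(3 - 14) - 23 ≡ 15. → (14, 15)
double: tangent at (14, 15): λ = (3·14² + 18)/(2·15) ≡ 14/30. 30⁻¹ ≡ 21 (mod 37) since 30·21 = 630 ≡ 1, so λ ≡ 14·21 ≡ 35.
  x = λ² - 14 - 14 = 1225 - 28 ≡ 13; y = λ·(14 - 13) - 15 ≡ 20. → (13, 20)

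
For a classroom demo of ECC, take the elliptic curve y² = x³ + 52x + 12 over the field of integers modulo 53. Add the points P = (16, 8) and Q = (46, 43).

(16, 8) + (46, 43). λ = (43 - 8)/(46 - 16) ≡ 35/30 mod 53. 30⁻¹ ≡ 23 (mod 53), so λ ≡ 10.
  x = λ² - 16 - 46 = 100 - 62 ≡ 38; y = λ·(16 - 38) - 8 ≡ 37. → (38, 37)

(38, 37)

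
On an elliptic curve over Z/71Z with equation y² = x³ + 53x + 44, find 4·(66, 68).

O

Write G = (66, 68).
Repeated addition: build up to 4G.
2G: tangent at (66, 68): λ = (3·66² + 53)/(2·68) ≡ 57/65. 65⁻¹ ≡ 59 (mod 71), so λ ≡ 57·59 ≡ 26.
  x = λ² - 66 - 66 = 676 - 132 ≡ 47; y = λ·(66 - 47) - 68 ≡ 0. → (47, 0)
3G: (47, 0) + (66, 68). λ = (68 - 0)/(66 - 47) ≡ 68/19 mod 71. 19⁻¹ ≡ 15 (mod 71) since 19·15 = 285 ≡ 1, so λ ≡ 26.
  x = λ² - 47 - 66 = 676 - 113 ≡ 66; y = λ·(47 - 66) - 0 ≡ 3. → (66, 3)
4G: (66, 3) + (66, 68): same x and y₁ ≡ -y₂, so the sum is the point at infinity.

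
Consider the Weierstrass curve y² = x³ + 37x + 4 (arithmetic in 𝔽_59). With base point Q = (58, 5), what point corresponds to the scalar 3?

(45, 20)

Repeated addition: build up to 3Q.
2Q: tangent at (58, 5): λ = (3·58² + 37)/(2·5) ≡ 40/10. 10⁻¹ ≡ 6 (mod 59), so λ ≡ 40·6 ≡ 4.
  x = λ² - 58 - 58 = 16 - 116 ≡ 18; y = λ·(58 - 18) - 5 ≡ 37. → (18, 37)
3Q: (18, 37) + (58, 5). λ = (5 - 37)/(58 - 18) ≡ 27/40 mod 59. 40⁻¹ ≡ 31 (mod 59) since 40·31 = 1240 ≡ 1, so λ ≡ 11.
  x = λ² - 18 - 58 = 121 - 76 ≡ 45; y = λ·(18 - 45) - 37 ≡ 20. → (45, 20)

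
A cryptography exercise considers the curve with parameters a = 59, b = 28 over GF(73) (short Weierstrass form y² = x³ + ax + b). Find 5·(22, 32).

(2, 64)

Write G = (22, 32).
Double-and-add on 5 = (101)₂. Start with G = (22, 32) for the leading 1-bit.
double: tangent at (22, 32): λ = (3·22² + 59)/(2·32) ≡ 51/64. 64⁻¹ ≡ 8 (mod 73) since 64·8 = 512 ≡ 1, so λ ≡ 51·8 ≡ 43.
  x = λ² - 22 - 22 = 1849 - 44 ≡ 53; y = λ·(22 - 53) - 32 ≡ 22. → (53, 22)
double: tangent at (53, 22): λ = (3·53² + 59)/(2·22) ≡ 18/44. 44⁻¹ ≡ 5 (mod 73), so λ ≡ 18·5 ≡ 17.
  x = λ² - 53 - 53 = 289 - 106 ≡ 37; y = λ·(53 - 37) - 22 ≡ 31. → (37, 31)
add G: (37, 31) + (22, 32). λ = (32 - 31)/(22 - 37) ≡ 1/58 mod 73. 58⁻¹ ≡ 34 (mod 73), so λ ≡ 34.
  x = λ² - 37 - 22 = 1156 - 59 ≡ 2; y = λ·(37 - 2) - 31 ≡ 64. → (2, 64)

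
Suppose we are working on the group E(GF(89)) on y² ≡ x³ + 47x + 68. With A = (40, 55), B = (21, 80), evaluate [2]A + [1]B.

First 2A:
Repeated addition: build up to 2A.
2A: tangent at (40, 55): λ = (3·40² + 47)/(2·55) ≡ 41/21. 21⁻¹ ≡ 17 (mod 89), so λ ≡ 41·17 ≡ 74.
  x = λ² - 40 - 40 = 5476 - 80 ≡ 56; y = λ·(40 - 56) - 55 ≡ 7. → (56, 7)
2A = (56, 7).
Finally 2A + B:
(56, 7) + (21, 80). λ = (80 - 7)/(21 - 56) ≡ 73/54 mod 89. 54⁻¹ ≡ 61 (mod 89), so λ ≡ 3.
  x = λ² - 56 - 21 = 9 - 77 ≡ 21; y = λ·(56 - 21) - 7 ≡ 9. → (21, 9)

(21, 9)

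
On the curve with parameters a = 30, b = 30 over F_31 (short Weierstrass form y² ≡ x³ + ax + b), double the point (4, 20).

tangent at (4, 20): λ = (3·4² + 30)/(2·20) ≡ 16/9. 9⁻¹ ≡ 7 (mod 31), so λ ≡ 16·7 ≡ 19.
  x = λ² - 4 - 4 = 361 - 8 ≡ 12; y = λ·(4 - 12) - 20 ≡ 14. → (12, 14)

(12, 14)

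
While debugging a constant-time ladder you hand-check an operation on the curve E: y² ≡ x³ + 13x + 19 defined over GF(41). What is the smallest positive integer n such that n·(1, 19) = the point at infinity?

7

2P: tangent at (1, 19): λ = (3·1² + 13)/(2·19) ≡ 16/38. 38⁻¹ ≡ 27 (mod 41), so λ ≡ 16·27 ≡ 22.
  x = λ² - 1 - 1 = 484 - 2 ≡ 31; y = λ·(1 - 31) - 19 ≡ 18. → (31, 18)
3P: (31, 18) + (1, 19). λ = (19 - 18)/(1 - 31) ≡ 1/11 mod 41. 11⁻¹ ≡ 15 (mod 41), so λ ≡ 15.
  x = λ² - 31 - 1 = 225 - 32 ≡ 29; y = λ·(31 - 29) - 18 ≡ 12. → (29, 12)
4P: (29, 12) + (1, 19). λ = (19 - 12)/(1 - 29) ≡ 7/13 mod 41. 13⁻¹ ≡ 19 (mod 41) since 13·19 = 247 ≡ 1, so λ ≡ 10.
  x = λ² - 29 - 1 = 100 - 30 ≡ 29; y = λ·(29 - 29) - 12 ≡ 29. → (29, 29)
5P: (29, 29) + (1, 19). λ = (19 - 29)/(1 - 29) ≡ 31/13 mod 41. 13⁻¹ ≡ 19 (mod 41), so λ ≡ 15.
  x = λ² - 29 - 1 = 225 - 30 ≡ 31; y = λ·(29 - 31) - 29 ≡ 23. → (31, 23)
6P: (31, 23) + (1, 19). λ = (19 - 23)/(1 - 31) ≡ 37/11 mod 41. 11⁻¹ ≡ 15 (mod 41), so λ ≡ 22.
  x = λ² - 31 - 1 = 484 - 32 ≡ 1; y = λ·(31 - 1) - 23 ≡ 22. → (1, 22)
7P: (1, 22) + (1, 19): same x and y₁ ≡ -y₂, so the sum is the point at infinity.
7P = the point at infinity, so the order is 7.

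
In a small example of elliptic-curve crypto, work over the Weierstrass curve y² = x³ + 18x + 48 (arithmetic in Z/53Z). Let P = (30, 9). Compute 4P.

Double-and-add on 4 = (100)₂. Start with P = (30, 9) for the leading 1-bit.
double: tangent at (30, 9): λ = (3·30² + 18)/(2·9) ≡ 15/18. 18⁻¹ ≡ 3 (mod 53), so λ ≡ 15·3 ≡ 45.
  x = λ² - 30 - 30 = 2025 - 60 ≡ 4; y = λ·(30 - 4) - 9 ≡ 48. → (4, 48)
double: tangent at (4, 48): λ = (3·4² + 18)/(2·48) ≡ 13/43. 43⁻¹ ≡ 37 (mod 53) since 43·37 = 1591 ≡ 1, so λ ≡ 13·37 ≡ 4.
  x = λ² - 4 - 4 = 16 - 8 ≡ 8; y = λ·(4 - 8) - 48 ≡ 42. → (8, 42)

(8, 42)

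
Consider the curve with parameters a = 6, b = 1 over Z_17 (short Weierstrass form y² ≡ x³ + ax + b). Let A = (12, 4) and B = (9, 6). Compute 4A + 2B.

First 4A:
Repeated addition: build up to 4A.
2A: tangent at (12, 4): λ = (3·12² + 6)/(2·4) ≡ 13/8. 8⁻¹ ≡ 15 (mod 17) since 8·15 = 120 ≡ 1, so λ ≡ 13·15 ≡ 8.
  x = λ² - 12 - 12 = 64 - 24 ≡ 6; y = λ·(12 - 6) - 4 ≡ 10. → (6, 10)
3A: (6, 10) + (12, 4). λ = (4 - 10)/(12 - 6) ≡ 11/6 mod 17. 6⁻¹ ≡ 3 (mod 17) since 6·3 = 18 ≡ 1, so λ ≡ 16.
  x = λ² - 6 - 12 = 256 - 18 ≡ 0; y = λ·(6 - 0) - 10 ≡ 1. → (0, 1)
4A: (0, 1) + (12, 4). λ = (4 - 1)/(12 - 0) ≡ 3/12 mod 17. 12⁻¹ ≡ 10 (mod 17), so λ ≡ 13.
  x = λ² - 0 - 12 = 169 - 12 ≡ 4; y = λ·(0 - 4) - 1 ≡ 15. → (4, 15)
4A = (4, 15).
Next 2B:
Repeated addition: build up to 2B.
2B: tangent at (9, 6): λ = (3·9² + 6)/(2·6) ≡ 11/12. 12⁻¹ ≡ 10 (mod 17) since 12·10 = 120 ≡ 1, so λ ≡ 11·10 ≡ 8.
  x = λ² - 9 - 9 = 64 - 18 ≡ 12; y = λ·(9 - 12) - 6 ≡ 4. → (12, 4)
2B = (12, 4).
Finally 4A + 2B:
(4, 15) + (12, 4). λ = (4 - 15)/(12 - 4) ≡ 6/8 mod 17. 8⁻¹ ≡ 15 (mod 17) since 8·15 = 120 ≡ 1, so λ ≡ 5.
  x = λ² - 4 - 12 = 25 - 16 ≡ 9; y = λ·(4 - 9) - 15 ≡ 11. → (9, 11)

(9, 11)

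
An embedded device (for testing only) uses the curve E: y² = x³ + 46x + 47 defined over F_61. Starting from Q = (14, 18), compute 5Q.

Double-and-add on 5 = (101)₂. Start with Q = (14, 18) for the leading 1-bit.
double: tangent at (14, 18): λ = (3·14² + 46)/(2·18) ≡ 24/36. 36⁻¹ ≡ 39 (mod 61) since 36·39 = 1404 ≡ 1, so λ ≡ 24·39 ≡ 21.
  x = λ² - 14 - 14 = 441 - 28 ≡ 47; y = λ·(14 - 47) - 18 ≡ 21. → (47, 21)
double: tangent at (47, 21): λ = (3·47² + 46)/(2·21) ≡ 24/42. 42⁻¹ ≡ 16 (mod 61), so λ ≡ 24·16 ≡ 18.
  x = λ² - 47 - 47 = 324 - 94 ≡ 47; y = λ·(47 - 47) - 21 ≡ 40. → (47, 40)
add Q: (47, 40) + (14, 18). λ = (18 - 40)/(14 - 47) ≡ 39/28 mod 61. 28⁻¹ ≡ 24 (mod 61) since 28·24 = 672 ≡ 1, so λ ≡ 21.
  x = λ² - 47 - 14 = 441 - 61 ≡ 14; y = λ·(47 - 14) - 40 ≡ 43. → (14, 43)

(14, 43)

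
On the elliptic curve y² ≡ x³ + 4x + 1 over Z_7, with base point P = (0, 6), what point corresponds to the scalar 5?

Repeated addition: build up to 5P.
2P: tangent at (0, 6): λ = (3·0² + 4)/(2·6) ≡ 4/5. 5⁻¹ ≡ 3 (mod 7), so λ ≡ 4·3 ≡ 5.
  x = λ² - 0 - 0 = 25 - 0 ≡ 4; y = λ·(0 - 4) - 6 ≡ 2. → (4, 2)
3P: (4, 2) + (0, 6). λ = (6 - 2)/(0 - 4) ≡ 4/3 mod 7. 3⁻¹ ≡ 5 (mod 7), so λ ≡ 6.
  x = λ² - 4 - 0 = 36 - 4 ≡ 4; y = λ·(4 - 4) - 2 ≡ 5. → (4, 5)
4P: (4, 5) + (0, 6). λ = (6 - 5)/(0 - 4) ≡ 1/3 mod 7. 3⁻¹ ≡ 5 (mod 7) since 3·5 = 15 ≡ 1, so λ ≡ 5.
  x = λ² - 4 - 0 = 25 - 4 ≡ 0; y = λ·(4 - 0) - 5 ≡ 1. → (0, 1)
5P: (0, 1) + (0, 6): same x and y₁ ≡ -y₂, so the sum is 𝒪.

O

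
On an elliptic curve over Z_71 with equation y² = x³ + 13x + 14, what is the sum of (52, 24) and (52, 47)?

The two points share x = 52 and their y-coordinates satisfy 24 + 47 ≡ 0 (mod 71), so they are inverses. Their sum is 𝒪.

O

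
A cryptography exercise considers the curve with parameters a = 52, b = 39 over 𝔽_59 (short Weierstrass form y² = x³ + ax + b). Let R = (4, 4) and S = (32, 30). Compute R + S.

(35, 22)

(4, 4) + (32, 30). λ = (30 - 4)/(32 - 4) ≡ 26/28 mod 59. 28⁻¹ ≡ 19 (mod 59), so λ ≡ 22.
  x = λ² - 4 - 32 = 484 - 36 ≡ 35; y = λ·(4 - 35) - 4 ≡ 22. → (35, 22)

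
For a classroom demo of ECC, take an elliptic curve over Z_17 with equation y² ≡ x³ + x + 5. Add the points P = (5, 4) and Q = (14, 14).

(7, 7)

(5, 4) + (14, 14). λ = (14 - 4)/(14 - 5) ≡ 10/9 mod 17. 9⁻¹ ≡ 2 (mod 17) since 9·2 = 18 ≡ 1, so λ ≡ 3.
  x = λ² - 5 - 14 = 9 - 19 ≡ 7; y = λ·(5 - 7) - 4 ≡ 7. → (7, 7)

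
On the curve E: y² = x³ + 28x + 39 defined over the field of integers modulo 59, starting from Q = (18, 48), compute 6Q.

Double-and-add on 6 = (110)₂. Start with Q = (18, 48) for the leading 1-bit.
double: tangent at (18, 48): λ = (3·18² + 28)/(2·48) ≡ 56/37. 37⁻¹ ≡ 8 (mod 59), so λ ≡ 56·8 ≡ 35.
  x = λ² - 18 - 18 = 1225 - 36 ≡ 9; y = λ·(18 - 9) - 48 ≡ 31. → (9, 31)
add Q: (9, 31) + (18, 48). λ = (48 - 31)/(18 - 9) ≡ 17/9 mod 59. 9⁻¹ ≡ 46 (mod 59) since 9·46 = 414 ≡ 1, so λ ≡ 15.
  x = λ² - 9 - 18 = 225 - 27 ≡ 21; y = λ·(9 - 21) - 31 ≡ 25. → (21, 25)
double: tangent at (21, 25): λ = (3·21² + 28)/(2·25) ≡ 53/50. 50⁻¹ ≡ 13 (mod 59), so λ ≡ 53·13 ≡ 40.
  x = λ² - 21 - 21 = 1600 - 42 ≡ 24; y = λ·(21 - 24) - 25 ≡ 32. → (24, 32)

(24, 32)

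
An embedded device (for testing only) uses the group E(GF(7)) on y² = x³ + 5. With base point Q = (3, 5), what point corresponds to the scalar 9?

Repeated addition: build up to 9Q.
2Q: tangent at (3, 5): λ = (3·3² + 0)/(2·5) ≡ 6/3. 3⁻¹ ≡ 5 (mod 7), so λ ≡ 6·5 ≡ 2.
  x = λ² - 3 - 3 = 4 - 6 ≡ 5; y = λ·(3 - 5) - 5 ≡ 5. → (5, 5)
3Q: (5, 5) + (3, 5). λ = (5 - 5)/(3 - 5) ≡ 0/5 mod 7. 5⁻¹ ≡ 3 (mod 7) since 5·3 = 15 ≡ 1, so λ ≡ 0.
  x = λ² - 5 - 3 = 0 - 8 ≡ 6; y = λ·(5 - 6) - 5 ≡ 2. → (6, 2)
4Q: (6, 2) + (3, 5). λ = (5 - 2)/(3 - 6) ≡ 3/4 mod 7. 4⁻¹ ≡ 2 (mod 7) since 4·2 = 8 ≡ 1, so λ ≡ 6.
  x = λ² - 6 - 3 = 36 - 9 ≡ 6; y = λ·(6 - 6) - 2 ≡ 5. → (6, 5)
5Q: (6, 5) + (3, 5). λ = (5 - 5)/(3 - 6) ≡ 0/4 mod 7. 4⁻¹ ≡ 2 (mod 7), so λ ≡ 0.
  x = λ² - 6 - 3 = 0 - 9 ≡ 5; y = λ·(6 - 5) - 5 ≡ 2. → (5, 2)
6Q: (5, 2) + (3, 5). λ = (5 - 2)/(3 - 5) ≡ 3/5 mod 7. 5⁻¹ ≡ 3 (mod 7), so λ ≡ 2.
  x = λ² - 5 - 3 = 4 - 8 ≡ 3; y = λ·(5 - 3) - 2 ≡ 2. → (3, 2)
7Q: (3, 2) + (3, 5): same x and y₁ ≡ -y₂, so the sum is ∞.
8Q: ∞ + (3, 5) = (3, 5) (identity).
9Q: tangent at (3, 5): λ = (3·3² + 0)/(2·5) ≡ 6/3. 3⁻¹ ≡ 5 (mod 7), so λ ≡ 6·5 ≡ 2.
  x = λ² - 3 - 3 = 4 - 6 ≡ 5; y = λ·(3 - 5) - 5 ≡ 5. → (5, 5)

(5, 5)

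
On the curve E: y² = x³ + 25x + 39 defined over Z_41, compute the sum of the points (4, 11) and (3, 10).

(35, 40)

(4, 11) + (3, 10). λ = (10 - 11)/(3 - 4) ≡ 40/40 mod 41. 40⁻¹ ≡ 40 (mod 41), so λ ≡ 1.
  x = λ² - 4 - 3 = 1 - 7 ≡ 35; y = λ·(4 - 35) - 11 ≡ 40. → (35, 40)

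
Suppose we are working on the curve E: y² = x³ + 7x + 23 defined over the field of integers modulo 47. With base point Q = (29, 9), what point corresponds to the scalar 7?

Double-and-add on 7 = (111)₂. Start with Q = (29, 9) for the leading 1-bit.
double: tangent at (29, 9): λ = (3·29² + 7)/(2·9) ≡ 39/18. 18⁻¹ ≡ 34 (mod 47), so λ ≡ 39·34 ≡ 10.
  x = λ² - 29 - 29 = 100 - 58 ≡ 42; y = λ·(29 - 42) - 9 ≡ 2. → (42, 2)
add Q: (42, 2) + (29, 9). λ = (9 - 2)/(29 - 42) ≡ 7/34 mod 47. 34⁻¹ ≡ 18 (mod 47) since 34·18 = 612 ≡ 1, so λ ≡ 32.
  x = λ² - 42 - 29 = 1024 - 71 ≡ 13; y = λ·(42 - 13) - 2 ≡ 33. → (13, 33)
double: tangent at (13, 33): λ = (3·13² + 7)/(2·33) ≡ 44/19. 19⁻¹ ≡ 5 (mod 47), so λ ≡ 44·5 ≡ 32.
  x = λ² - 13 - 13 = 1024 - 26 ≡ 11; y = λ·(13 - 11) - 33 ≡ 31. → (11, 31)
add Q: (11, 31) + (29, 9). λ = (9 - 31)/(29 - 11) ≡ 25/18 mod 47. 18⁻¹ ≡ 34 (mod 47), so λ ≡ 4.
  x = λ² - 11 - 29 = 16 - 40 ≡ 23; y = λ·(11 - 23) - 31 ≡ 15. → (23, 15)

(23, 15)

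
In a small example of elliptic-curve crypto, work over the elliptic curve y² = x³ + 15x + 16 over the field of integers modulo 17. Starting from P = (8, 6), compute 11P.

(1, 7)

Double-and-add on 11 = (1011)₂. Start with P = (8, 6) for the leading 1-bit.
double: tangent at (8, 6): λ = (3·8² + 15)/(2·6) ≡ 3/12. 12⁻¹ ≡ 10 (mod 17), so λ ≡ 3·10 ≡ 13.
  x = λ² - 8 - 8 = 169 - 16 ≡ 0; y = λ·(8 - 0) - 6 ≡ 13. → (0, 13)
double: tangent at (0, 13): λ = (3·0² + 15)/(2·13) ≡ 15/9. 9⁻¹ ≡ 2 (mod 17), so λ ≡ 15·2 ≡ 13.
  x = λ² - 0 - 0 = 169 - 0 ≡ 16; y = λ·(0 - 16) - 13 ≡ 0. → (16, 0)
add P: (16, 0) + (8, 6). λ = (6 - 0)/(8 - 16) ≡ 6/9 mod 17. 9⁻¹ ≡ 2 (mod 17), so λ ≡ 12.
  x = λ² - 16 - 8 = 144 - 24 ≡ 1; y = λ·(16 - 1) - 0 ≡ 10. → (1, 10)
double: tangent at (1, 10): λ = (3·1² + 15)/(2·10) ≡ 1/3. 3⁻¹ ≡ 6 (mod 17) since 3·6 = 18 ≡ 1, so λ ≡ 1·6 ≡ 6.
  x = λ² - 1 - 1 = 36 - 2 ≡ 0; y = λ·(1 - 0) - 10 ≡ 13. → (0, 13)
add P: (0, 13) + (8, 6). λ = (6 - 13)/(8 - 0) ≡ 10/8 mod 17. 8⁻¹ ≡ 15 (mod 17), so λ ≡ 14.
  x = λ² - 0 - 8 = 196 - 8 ≡ 1; y = λ·(0 - 1) - 13 ≡ 7. → (1, 7)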